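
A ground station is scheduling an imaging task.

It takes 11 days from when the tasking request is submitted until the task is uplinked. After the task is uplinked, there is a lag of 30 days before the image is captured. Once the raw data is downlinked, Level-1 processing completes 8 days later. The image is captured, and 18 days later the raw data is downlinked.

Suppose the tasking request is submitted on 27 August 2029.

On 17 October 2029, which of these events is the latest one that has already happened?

The image is captured

The tasking request is submitted: Aug 27, 2029.
The task is uplinked: Aug 27, 2029 + 11 days = Sep 7, 2029.
The image is captured: Sep 7, 2029 + 30 days = Oct 7, 2029.
The raw data is downlinked: Oct 7, 2029 + 18 days = Oct 25, 2029.
Level-1 processing completes: Oct 25, 2029 + 8 days = Nov 2, 2029.
Oct 17, 2029 falls between when the image is captured (Oct 7, 2029) and when the raw data is downlinked (Oct 25, 2029).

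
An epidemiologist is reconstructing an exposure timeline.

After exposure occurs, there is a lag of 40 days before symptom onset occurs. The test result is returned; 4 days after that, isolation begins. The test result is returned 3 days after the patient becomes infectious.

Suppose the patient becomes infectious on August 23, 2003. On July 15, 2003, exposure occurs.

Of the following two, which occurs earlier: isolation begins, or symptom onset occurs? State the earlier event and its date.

The patient becomes infectious: Aug 23, 2003.
The test result is returned: Aug 23, 2003 + 3 days = Aug 26, 2003.
Isolation begins: Aug 26, 2003 + 4 days = Aug 30, 2003.
Exposure occurs: Jul 15, 2003.
Symptom onset occurs: Jul 15, 2003 + 40 days = Aug 24, 2003.
Comparing: isolation begins on Aug 30, 2003 vs symptom onset occurs on Aug 24, 2003. Earlier: symptom onset occurs.

Symptom onset occurs — August 24, 2003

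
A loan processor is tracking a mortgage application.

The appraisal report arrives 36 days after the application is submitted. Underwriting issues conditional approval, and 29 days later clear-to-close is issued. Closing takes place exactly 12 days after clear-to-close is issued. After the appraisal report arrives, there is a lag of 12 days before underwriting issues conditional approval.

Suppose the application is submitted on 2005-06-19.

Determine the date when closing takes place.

The application is submitted: Jun 19, 2005.
The appraisal report arrives: Jun 19, 2005 + 36 days = Jul 25, 2005.
Underwriting issues conditional approval: Jul 25, 2005 + 12 days = Aug 6, 2005.
Clear-to-close is issued: Aug 6, 2005 + 29 days = Sep 4, 2005.
Closing takes place: Sep 4, 2005 + 12 days = Sep 16, 2005.

2005-09-16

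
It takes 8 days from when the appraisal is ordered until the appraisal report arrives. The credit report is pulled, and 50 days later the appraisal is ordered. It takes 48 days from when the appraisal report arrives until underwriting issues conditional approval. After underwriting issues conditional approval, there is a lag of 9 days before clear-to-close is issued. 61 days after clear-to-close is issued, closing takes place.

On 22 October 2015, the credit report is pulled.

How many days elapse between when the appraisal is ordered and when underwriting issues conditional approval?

Causal path: the appraisal is ordered → the appraisal report arrives → underwriting issues conditional approval.
Total delay along the path: 8 + 48 = 56 days.

56 days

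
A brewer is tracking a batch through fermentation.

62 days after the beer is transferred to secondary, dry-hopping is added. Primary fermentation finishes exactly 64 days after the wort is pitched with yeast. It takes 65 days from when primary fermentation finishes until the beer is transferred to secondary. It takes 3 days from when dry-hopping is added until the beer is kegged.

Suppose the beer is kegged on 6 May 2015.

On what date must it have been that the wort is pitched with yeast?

The beer is kegged: May 6, 2015.
Dry-hopping is added: May 6, 2015 − 3 days = May 3, 2015.
The beer is transferred to secondary: May 3, 2015 − 62 days = Mar 2, 2015.
Primary fermentation finishes: Mar 2, 2015 − 65 days = Dec 27, 2014.
The wort is pitched with yeast: Dec 27, 2014 − 64 days = Oct 24, 2014.

24 October 2014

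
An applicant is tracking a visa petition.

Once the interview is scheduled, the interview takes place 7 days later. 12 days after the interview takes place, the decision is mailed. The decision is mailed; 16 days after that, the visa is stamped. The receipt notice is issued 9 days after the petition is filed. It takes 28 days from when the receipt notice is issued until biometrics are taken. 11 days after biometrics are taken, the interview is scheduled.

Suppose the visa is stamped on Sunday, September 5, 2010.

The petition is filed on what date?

The visa is stamped: Sep 5, 2010.
The decision is mailed: Sep 5, 2010 − 16 days = Aug 20, 2010.
The interview takes place: Aug 20, 2010 − 12 days = Aug 8, 2010.
The interview is scheduled: Aug 8, 2010 − 7 days = Aug 1, 2010.
Biometrics are taken: Aug 1, 2010 − 11 days = Jul 21, 2010.
The receipt notice is issued: Jul 21, 2010 − 28 days = Jun 23, 2010.
The petition is filed: Jun 23, 2010 − 9 days = Jun 14, 2010.

Monday, June 14, 2010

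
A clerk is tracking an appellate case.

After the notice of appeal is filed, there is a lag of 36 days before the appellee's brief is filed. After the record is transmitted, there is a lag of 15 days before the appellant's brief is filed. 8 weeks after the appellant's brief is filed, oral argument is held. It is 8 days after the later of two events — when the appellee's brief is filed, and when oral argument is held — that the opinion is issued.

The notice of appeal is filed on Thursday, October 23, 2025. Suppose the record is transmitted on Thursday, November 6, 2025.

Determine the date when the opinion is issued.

The notice of appeal is filed: Oct 23, 2025.
The appellee's brief is filed: Oct 23, 2025 + 36 days = Nov 28, 2025.
The record is transmitted: Nov 6, 2025.
The appellant's brief is filed: Nov 6, 2025 + 15 days = Nov 21, 2025.
Oral argument is held: Nov 21, 2025 + 8 weeks = Jan 16, 2026.
Both prerequisites met — the appellee's brief is filed (Nov 28, 2025), oral argument is held (Jan 16, 2026); the later is Jan 16, 2026.
The opinion is issued: Jan 16, 2026 + 8 days = Jan 24, 2026.

Saturday, January 24, 2026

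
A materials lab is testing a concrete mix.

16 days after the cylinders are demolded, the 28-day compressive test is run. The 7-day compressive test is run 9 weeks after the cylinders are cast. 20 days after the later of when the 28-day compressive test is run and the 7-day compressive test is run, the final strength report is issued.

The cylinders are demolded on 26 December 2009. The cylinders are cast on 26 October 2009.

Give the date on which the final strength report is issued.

31 January 2010

The cylinders are demolded: Dec 26, 2009.
The 28-day compressive test is run: Dec 26, 2009 + 16 days = Jan 11, 2010.
The cylinders are cast: Oct 26, 2009.
The 7-day compressive test is run: Oct 26, 2009 + 9 weeks = Dec 28, 2009.
Both prerequisites met — the 28-day compressive test is run (Jan 11, 2010), the 7-day compressive test is run (Dec 28, 2009); the later is Jan 11, 2010.
The final strength report is issued: Jan 11, 2010 + 20 days = Jan 31, 2010.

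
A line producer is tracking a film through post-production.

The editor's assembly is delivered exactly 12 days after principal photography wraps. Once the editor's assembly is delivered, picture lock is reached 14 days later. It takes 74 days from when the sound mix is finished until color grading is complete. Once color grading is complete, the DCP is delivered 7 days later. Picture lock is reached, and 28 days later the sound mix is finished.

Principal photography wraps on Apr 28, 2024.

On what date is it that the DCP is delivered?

Principal photography wraps: Apr 28, 2024.
The editor's assembly is delivered: Apr 28, 2024 + 12 days = May 10, 2024.
Picture lock is reached: May 10, 2024 + 14 days = May 24, 2024.
The sound mix is finished: May 24, 2024 + 28 days = Jun 21, 2024.
Color grading is complete: Jun 21, 2024 + 74 days = Sep 3, 2024.
The DCP is delivered: Sep 3, 2024 + 7 days = Sep 10, 2024.

Sep 10, 2024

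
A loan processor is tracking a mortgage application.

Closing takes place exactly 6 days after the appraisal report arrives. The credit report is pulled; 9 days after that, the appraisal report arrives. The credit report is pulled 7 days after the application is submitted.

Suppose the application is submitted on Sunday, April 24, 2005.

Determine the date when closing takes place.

Monday, May 16, 2005

The application is submitted: Apr 24, 2005.
The credit report is pulled: Apr 24, 2005 + 7 days = May 1, 2005.
The appraisal report arrives: May 1, 2005 + 9 days = May 10, 2005.
Closing takes place: May 10, 2005 + 6 days = May 16, 2005.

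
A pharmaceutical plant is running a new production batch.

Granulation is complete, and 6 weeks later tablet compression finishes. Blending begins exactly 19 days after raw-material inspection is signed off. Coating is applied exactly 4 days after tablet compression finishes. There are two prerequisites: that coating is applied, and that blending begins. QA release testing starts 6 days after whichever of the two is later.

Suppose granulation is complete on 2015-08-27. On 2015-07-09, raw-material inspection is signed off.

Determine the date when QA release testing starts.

Granulation is complete: Aug 27, 2015.
Tablet compression finishes: Aug 27, 2015 + 6 weeks = Oct 8, 2015.
Coating is applied: Oct 8, 2015 + 4 days = Oct 12, 2015.
Raw-material inspection is signed off: Jul 9, 2015.
Blending begins: Jul 9, 2015 + 19 days = Jul 28, 2015.
Both prerequisites met — coating is applied (Oct 12, 2015), blending begins (Jul 28, 2015); the later is Oct 12, 2015.
QA release testing starts: Oct 12, 2015 + 6 days = Oct 18, 2015.

2015-10-18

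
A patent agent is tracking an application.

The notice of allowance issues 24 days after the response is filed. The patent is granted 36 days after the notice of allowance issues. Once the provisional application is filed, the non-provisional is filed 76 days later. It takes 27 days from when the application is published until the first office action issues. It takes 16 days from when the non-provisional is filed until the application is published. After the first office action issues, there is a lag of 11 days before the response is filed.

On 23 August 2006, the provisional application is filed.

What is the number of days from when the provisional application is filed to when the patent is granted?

Causal path: the provisional application is filed → the non-provisional is filed → the application is published → the first office action issues → the response is filed → the notice of allowance issues → the patent is granted.
Total delay along the path: 76 + 16 + 27 + 11 + 24 + 36 = 190 days.

190 days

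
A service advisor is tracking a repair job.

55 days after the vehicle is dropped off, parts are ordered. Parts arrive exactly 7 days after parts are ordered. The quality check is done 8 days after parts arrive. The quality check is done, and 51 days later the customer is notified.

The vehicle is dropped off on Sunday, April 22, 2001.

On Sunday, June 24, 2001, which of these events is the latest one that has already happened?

The vehicle is dropped off: Apr 22, 2001.
Parts are ordered: Apr 22, 2001 + 55 days = Jun 16, 2001.
Parts arrive: Jun 16, 2001 + 7 days = Jun 23, 2001.
The quality check is done: Jun 23, 2001 + 8 days = Jul 1, 2001.
The customer is notified: Jul 1, 2001 + 51 days = Aug 21, 2001.
Jun 24, 2001 falls between when parts arrive (Jun 23, 2001) and when the quality check is done (Jul 1, 2001).

Parts arrive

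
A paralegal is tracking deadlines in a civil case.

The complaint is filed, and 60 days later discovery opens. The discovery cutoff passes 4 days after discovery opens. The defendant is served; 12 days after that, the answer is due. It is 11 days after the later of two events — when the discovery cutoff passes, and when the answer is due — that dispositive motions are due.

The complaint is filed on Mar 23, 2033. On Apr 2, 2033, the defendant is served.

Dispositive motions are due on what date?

The complaint is filed: Mar 23, 2033.
Discovery opens: Mar 23, 2033 + 60 days = May 22, 2033.
The discovery cutoff passes: May 22, 2033 + 4 days = May 26, 2033.
The defendant is served: Apr 2, 2033.
The answer is due: Apr 2, 2033 + 12 days = Apr 14, 2033.
Both prerequisites met — the discovery cutoff passes (May 26, 2033), the answer is due (Apr 14, 2033); the later is May 26, 2033.
Dispositive motions are due: May 26, 2033 + 11 days = Jun 6, 2033.

Jun 6, 2033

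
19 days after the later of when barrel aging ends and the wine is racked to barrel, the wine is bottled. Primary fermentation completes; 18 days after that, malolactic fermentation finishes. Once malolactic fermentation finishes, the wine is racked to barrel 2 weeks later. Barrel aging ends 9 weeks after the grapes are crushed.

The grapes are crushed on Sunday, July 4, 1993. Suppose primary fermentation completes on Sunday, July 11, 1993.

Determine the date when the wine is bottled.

Friday, September 24, 1993

The grapes are crushed: Jul 4, 1993.
Barrel aging ends: Jul 4, 1993 + 9 weeks = Sep 5, 1993.
Primary fermentation completes: Jul 11, 1993.
Malolactic fermentation finishes: Jul 11, 1993 + 18 days = Jul 29, 1993.
The wine is racked to barrel: Jul 29, 1993 + 2 weeks = Aug 12, 1993.
Both prerequisites met — barrel aging ends (Sep 5, 1993), the wine is racked to barrel (Aug 12, 1993); the later is Sep 5, 1993.
The wine is bottled: Sep 5, 1993 + 19 days = Sep 24, 1993.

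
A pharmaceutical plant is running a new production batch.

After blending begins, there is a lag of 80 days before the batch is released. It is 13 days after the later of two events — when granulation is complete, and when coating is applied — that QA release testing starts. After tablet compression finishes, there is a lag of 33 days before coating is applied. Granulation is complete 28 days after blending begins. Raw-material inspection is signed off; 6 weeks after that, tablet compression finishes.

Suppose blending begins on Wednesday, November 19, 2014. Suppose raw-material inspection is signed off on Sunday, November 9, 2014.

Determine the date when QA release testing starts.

Thursday, February 5, 2015

Blending begins: Nov 19, 2014.
Granulation is complete: Nov 19, 2014 + 28 days = Dec 17, 2014.
Raw-material inspection is signed off: Nov 9, 2014.
Tablet compression finishes: Nov 9, 2014 + 6 weeks = Dec 21, 2014.
Coating is applied: Dec 21, 2014 + 33 days = Jan 23, 2015.
Both prerequisites met — granulation is complete (Dec 17, 2014), coating is applied (Jan 23, 2015); the later is Jan 23, 2015.
QA release testing starts: Jan 23, 2015 + 13 days = Feb 5, 2015.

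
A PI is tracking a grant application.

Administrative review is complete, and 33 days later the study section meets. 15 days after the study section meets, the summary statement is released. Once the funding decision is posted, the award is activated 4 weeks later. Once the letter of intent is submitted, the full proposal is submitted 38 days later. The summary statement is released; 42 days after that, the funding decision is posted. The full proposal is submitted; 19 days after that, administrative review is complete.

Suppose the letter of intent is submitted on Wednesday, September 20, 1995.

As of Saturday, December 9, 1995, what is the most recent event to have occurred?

Administrative review is complete

The letter of intent is submitted: Sep 20, 1995.
The full proposal is submitted: Sep 20, 1995 + 38 days = Oct 28, 1995.
Administrative review is complete: Oct 28, 1995 + 19 days = Nov 16, 1995.
The study section meets: Nov 16, 1995 + 33 days = Dec 19, 1995.
The summary statement is released: Dec 19, 1995 + 15 days = Jan 3, 1996.
The funding decision is posted: Jan 3, 1996 + 42 days = Feb 14, 1996.
The award is activated: Feb 14, 1996 + 4 weeks = Mar 13, 1996.
Dec 9, 1995 falls between when administrative review is complete (Nov 16, 1995) and when the study section meets (Dec 19, 1995).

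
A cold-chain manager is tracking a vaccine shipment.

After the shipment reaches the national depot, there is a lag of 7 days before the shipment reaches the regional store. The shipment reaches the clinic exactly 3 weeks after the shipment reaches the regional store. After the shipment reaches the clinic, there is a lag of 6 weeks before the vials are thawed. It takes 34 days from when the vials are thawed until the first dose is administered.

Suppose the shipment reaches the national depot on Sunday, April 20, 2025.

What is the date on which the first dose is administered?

The shipment reaches the national depot: Apr 20, 2025.
The shipment reaches the regional store: Apr 20, 2025 + 7 days = Apr 27, 2025.
The shipment reaches the clinic: Apr 27, 2025 + 3 weeks = May 18, 2025.
The vials are thawed: May 18, 2025 + 6 weeks = Jun 29, 2025.
The first dose is administered: Jun 29, 2025 + 34 days = Aug 2, 2025.

Saturday, August 2, 2025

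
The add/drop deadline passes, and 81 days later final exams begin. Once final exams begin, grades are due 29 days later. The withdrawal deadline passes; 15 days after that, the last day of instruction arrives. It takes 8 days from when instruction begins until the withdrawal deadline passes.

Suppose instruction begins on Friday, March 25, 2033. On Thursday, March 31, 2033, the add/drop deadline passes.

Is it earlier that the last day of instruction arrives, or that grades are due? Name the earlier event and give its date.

The last day of instruction arrives — Sunday, April 17, 2033

Instruction begins: Mar 25, 2033.
The withdrawal deadline passes: Mar 25, 2033 + 8 days = Apr 2, 2033.
The last day of instruction arrives: Apr 2, 2033 + 15 days = Apr 17, 2033.
The add/drop deadline passes: Mar 31, 2033.
Final exams begin: Mar 31, 2033 + 81 days = Jun 20, 2033.
Grades are due: Jun 20, 2033 + 29 days = Jul 19, 2033.
Comparing: the last day of instruction arrives on Apr 17, 2033 vs grades are due on Jul 19, 2033. Earlier: the last day of instruction arrives.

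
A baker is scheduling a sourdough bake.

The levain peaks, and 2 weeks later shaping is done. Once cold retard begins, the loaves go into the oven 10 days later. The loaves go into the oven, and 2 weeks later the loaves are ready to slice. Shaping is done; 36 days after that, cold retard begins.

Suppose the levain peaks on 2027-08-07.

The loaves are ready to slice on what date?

The levain peaks: Aug 7, 2027.
Shaping is done: Aug 7, 2027 + 2 weeks = Aug 21, 2027.
Cold retard begins: Aug 21, 2027 + 36 days = Sep 26, 2027.
The loaves go into the oven: Sep 26, 2027 + 10 days = Oct 6, 2027.
The loaves are ready to slice: Oct 6, 2027 + 2 weeks = Oct 20, 2027.

2027-10-20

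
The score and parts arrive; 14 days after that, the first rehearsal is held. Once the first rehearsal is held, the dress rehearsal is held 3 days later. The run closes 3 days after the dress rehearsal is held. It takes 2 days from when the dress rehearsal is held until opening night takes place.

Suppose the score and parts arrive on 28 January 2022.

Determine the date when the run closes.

The score and parts arrive: Jan 28, 2022.
The first rehearsal is held: Jan 28, 2022 + 14 days = Feb 11, 2022.
The dress rehearsal is held: Feb 11, 2022 + 3 days = Feb 14, 2022.
The run closes: Feb 14, 2022 + 3 days = Feb 17, 2022.

17 February 2022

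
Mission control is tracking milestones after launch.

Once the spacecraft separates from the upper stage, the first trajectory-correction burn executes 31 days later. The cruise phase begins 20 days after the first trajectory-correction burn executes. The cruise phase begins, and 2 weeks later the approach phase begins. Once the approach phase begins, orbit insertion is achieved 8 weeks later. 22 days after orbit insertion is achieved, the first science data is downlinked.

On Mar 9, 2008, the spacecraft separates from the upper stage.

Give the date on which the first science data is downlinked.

Jul 30, 2008

The spacecraft separates from the upper stage: Mar 9, 2008.
The first trajectory-correction burn executes: Mar 9, 2008 + 31 days = Apr 9, 2008.
The cruise phase begins: Apr 9, 2008 + 20 days = Apr 29, 2008.
The approach phase begins: Apr 29, 2008 + 2 weeks = May 13, 2008.
Orbit insertion is achieved: May 13, 2008 + 8 weeks = Jul 8, 2008.
The first science data is downlinked: Jul 8, 2008 + 22 days = Jul 30, 2008.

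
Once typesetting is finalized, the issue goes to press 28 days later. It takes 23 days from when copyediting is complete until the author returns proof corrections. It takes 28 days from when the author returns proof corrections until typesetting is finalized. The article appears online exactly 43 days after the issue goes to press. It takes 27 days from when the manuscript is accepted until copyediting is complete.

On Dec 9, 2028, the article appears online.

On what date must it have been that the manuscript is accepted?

Jul 13, 2028

The article appears online: Dec 9, 2028.
The issue goes to press: Dec 9, 2028 − 43 days = Oct 27, 2028.
Typesetting is finalized: Oct 27, 2028 − 28 days = Sep 29, 2028.
The author returns proof corrections: Sep 29, 2028 − 28 days = Sep 1, 2028.
Copyediting is complete: Sep 1, 2028 − 23 days = Aug 9, 2028.
The manuscript is accepted: Aug 9, 2028 − 27 days = Jul 13, 2028.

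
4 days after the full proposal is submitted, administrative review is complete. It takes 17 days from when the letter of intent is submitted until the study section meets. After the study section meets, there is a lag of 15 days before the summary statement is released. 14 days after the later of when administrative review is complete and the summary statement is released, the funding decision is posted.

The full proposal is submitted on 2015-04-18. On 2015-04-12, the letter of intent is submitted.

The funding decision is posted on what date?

2015-05-28

The full proposal is submitted: Apr 18, 2015.
Administrative review is complete: Apr 18, 2015 + 4 days = Apr 22, 2015.
The letter of intent is submitted: Apr 12, 2015.
The study section meets: Apr 12, 2015 + 17 days = Apr 29, 2015.
The summary statement is released: Apr 29, 2015 + 15 days = May 14, 2015.
Both prerequisites met — administrative review is complete (Apr 22, 2015), the summary statement is released (May 14, 2015); the later is May 14, 2015.
The funding decision is posted: May 14, 2015 + 14 days = May 28, 2015.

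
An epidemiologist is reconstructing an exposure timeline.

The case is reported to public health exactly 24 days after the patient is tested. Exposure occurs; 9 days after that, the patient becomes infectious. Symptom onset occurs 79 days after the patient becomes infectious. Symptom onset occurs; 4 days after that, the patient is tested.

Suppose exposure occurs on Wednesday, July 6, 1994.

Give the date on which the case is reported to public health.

Sunday, October 30, 1994

Exposure occurs: Jul 6, 1994.
The patient becomes infectious: Jul 6, 1994 + 9 days = Jul 15, 1994.
Symptom onset occurs: Jul 15, 1994 + 79 days = Oct 2, 1994.
The patient is tested: Oct 2, 1994 + 4 days = Oct 6, 1994.
The case is reported to public health: Oct 6, 1994 + 24 days = Oct 30, 1994.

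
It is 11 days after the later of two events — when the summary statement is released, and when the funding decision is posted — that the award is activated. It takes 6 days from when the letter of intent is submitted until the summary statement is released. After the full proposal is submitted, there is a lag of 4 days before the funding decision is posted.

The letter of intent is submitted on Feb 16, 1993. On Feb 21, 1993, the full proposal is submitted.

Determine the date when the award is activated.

The letter of intent is submitted: Feb 16, 1993.
The summary statement is released: Feb 16, 1993 + 6 days = Feb 22, 1993.
The full proposal is submitted: Feb 21, 1993.
The funding decision is posted: Feb 21, 1993 + 4 days = Feb 25, 1993.
Both prerequisites met — the summary statement is released (Feb 22, 1993), the funding decision is posted (Feb 25, 1993); the later is Feb 25, 1993.
The award is activated: Feb 25, 1993 + 11 days = Mar 8, 1993.

Mar 8, 1993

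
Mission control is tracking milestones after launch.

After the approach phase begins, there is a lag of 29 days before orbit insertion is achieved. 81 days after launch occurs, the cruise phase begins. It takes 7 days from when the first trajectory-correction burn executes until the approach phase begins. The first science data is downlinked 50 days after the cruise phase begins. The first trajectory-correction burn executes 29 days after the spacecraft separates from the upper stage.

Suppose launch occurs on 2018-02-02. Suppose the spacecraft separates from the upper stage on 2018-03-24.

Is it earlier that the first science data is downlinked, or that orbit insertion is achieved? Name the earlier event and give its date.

Launch occurs: Feb 2, 2018.
The cruise phase begins: Feb 2, 2018 + 81 days = Apr 24, 2018.
The first science data is downlinked: Apr 24, 2018 + 50 days = Jun 13, 2018.
The spacecraft separates from the upper stage: Mar 24, 2018.
The first trajectory-correction burn executes: Mar 24, 2018 + 29 days = Apr 22, 2018.
The approach phase begins: Apr 22, 2018 + 7 days = Apr 29, 2018.
Orbit insertion is achieved: Apr 29, 2018 + 29 days = May 28, 2018.
Comparing: the first science data is downlinked on Jun 13, 2018 vs orbit insertion is achieved on May 28, 2018. Earlier: orbit insertion is achieved.

Orbit insertion is achieved — 2018-05-28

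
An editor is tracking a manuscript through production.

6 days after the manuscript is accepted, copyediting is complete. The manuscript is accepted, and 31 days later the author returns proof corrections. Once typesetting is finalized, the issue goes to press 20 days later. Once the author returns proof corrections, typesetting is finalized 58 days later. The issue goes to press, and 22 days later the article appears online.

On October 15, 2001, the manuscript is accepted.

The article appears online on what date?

February 23, 2002

The manuscript is accepted: Oct 15, 2001.
The author returns proof corrections: Oct 15, 2001 + 31 days = Nov 15, 2001.
Typesetting is finalized: Nov 15, 2001 + 58 days = Jan 12, 2002.
The issue goes to press: Jan 12, 2002 + 20 days = Feb 1, 2002.
The article appears online: Feb 1, 2002 + 22 days = Feb 23, 2002.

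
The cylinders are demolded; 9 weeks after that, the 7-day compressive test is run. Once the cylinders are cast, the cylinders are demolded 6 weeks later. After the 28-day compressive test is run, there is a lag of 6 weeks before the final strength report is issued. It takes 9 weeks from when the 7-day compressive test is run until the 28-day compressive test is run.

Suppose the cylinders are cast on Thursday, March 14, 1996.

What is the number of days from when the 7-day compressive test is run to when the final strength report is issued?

105 days

Causal path: the 7-day compressive test is run → the 28-day compressive test is run → the final strength report is issued.
Total delay along the path: 9 + 6 weeks = 15 weeks = 105 days.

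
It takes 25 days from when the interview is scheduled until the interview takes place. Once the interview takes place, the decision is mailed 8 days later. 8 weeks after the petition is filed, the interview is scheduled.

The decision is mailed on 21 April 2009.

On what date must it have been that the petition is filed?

22 January 2009

The decision is mailed: Apr 21, 2009.
The interview takes place: Apr 21, 2009 − 8 days = Apr 13, 2009.
The interview is scheduled: Apr 13, 2009 − 25 days = Mar 19, 2009.
The petition is filed: Mar 19, 2009 − 8 weeks = Jan 22, 2009.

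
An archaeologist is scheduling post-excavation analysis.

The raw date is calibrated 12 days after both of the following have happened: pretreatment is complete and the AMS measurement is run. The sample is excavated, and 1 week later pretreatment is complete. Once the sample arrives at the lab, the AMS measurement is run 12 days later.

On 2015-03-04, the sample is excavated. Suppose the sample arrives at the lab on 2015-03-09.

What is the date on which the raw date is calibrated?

The sample is excavated: Mar 4, 2015.
Pretreatment is complete: Mar 4, 2015 + 1 week = Mar 11, 2015.
The sample arrives at the lab: Mar 9, 2015.
The AMS measurement is run: Mar 9, 2015 + 12 days = Mar 21, 2015.
Both prerequisites met — pretreatment is complete (Mar 11, 2015), the AMS measurement is run (Mar 21, 2015); the later is Mar 21, 2015.
The raw date is calibrated: Mar 21, 2015 + 12 days = Apr 2, 2015.

2015-04-02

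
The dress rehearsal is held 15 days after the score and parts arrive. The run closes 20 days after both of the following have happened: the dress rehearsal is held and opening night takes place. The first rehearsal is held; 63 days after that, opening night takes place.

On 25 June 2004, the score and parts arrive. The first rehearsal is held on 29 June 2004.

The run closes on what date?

The score and parts arrive: Jun 25, 2004.
The dress rehearsal is held: Jun 25, 2004 + 15 days = Jul 10, 2004.
The first rehearsal is held: Jun 29, 2004.
Opening night takes place: Jun 29, 2004 + 63 days = Aug 31, 2004.
Both prerequisites met — the dress rehearsal is held (Jul 10, 2004), opening night takes place (Aug 31, 2004); the later is Aug 31, 2004.
The run closes: Aug 31, 2004 + 20 days = Sep 20, 2004.

20 September 2004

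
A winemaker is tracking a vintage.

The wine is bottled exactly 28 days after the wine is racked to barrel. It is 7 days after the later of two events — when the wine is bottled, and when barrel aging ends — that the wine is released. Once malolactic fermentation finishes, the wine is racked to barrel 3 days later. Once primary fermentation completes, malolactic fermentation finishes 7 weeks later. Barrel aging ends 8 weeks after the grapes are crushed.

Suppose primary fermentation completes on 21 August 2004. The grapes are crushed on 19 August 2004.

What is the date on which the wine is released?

16 November 2004

Primary fermentation completes: Aug 21, 2004.
Malolactic fermentation finishes: Aug 21, 2004 + 7 weeks = Oct 9, 2004.
The wine is racked to barrel: Oct 9, 2004 + 3 days = Oct 12, 2004.
The wine is bottled: Oct 12, 2004 + 28 days = Nov 9, 2004.
The grapes are crushed: Aug 19, 2004.
Barrel aging ends: Aug 19, 2004 + 8 weeks = Oct 14, 2004.
Both prerequisites met — the wine is bottled (Nov 9, 2004), barrel aging ends (Oct 14, 2004); the later is Nov 9, 2004.
The wine is released: Nov 9, 2004 + 7 days = Nov 16, 2004.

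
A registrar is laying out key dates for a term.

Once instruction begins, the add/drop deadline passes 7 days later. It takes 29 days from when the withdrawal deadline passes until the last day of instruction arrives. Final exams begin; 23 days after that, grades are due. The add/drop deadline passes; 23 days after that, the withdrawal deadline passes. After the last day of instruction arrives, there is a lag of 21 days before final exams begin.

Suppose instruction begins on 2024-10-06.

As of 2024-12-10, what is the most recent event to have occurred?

The last day of instruction arrives

Instruction begins: Oct 6, 2024.
The add/drop deadline passes: Oct 6, 2024 + 7 days = Oct 13, 2024.
The withdrawal deadline passes: Oct 13, 2024 + 23 days = Nov 5, 2024.
The last day of instruction arrives: Nov 5, 2024 + 29 days = Dec 4, 2024.
Final exams begin: Dec 4, 2024 + 21 days = Dec 25, 2024.
Grades are due: Dec 25, 2024 + 23 days = Jan 17, 2025.
Dec 10, 2024 falls between when the last day of instruction arrives (Dec 4, 2024) and when final exams begin (Dec 25, 2024).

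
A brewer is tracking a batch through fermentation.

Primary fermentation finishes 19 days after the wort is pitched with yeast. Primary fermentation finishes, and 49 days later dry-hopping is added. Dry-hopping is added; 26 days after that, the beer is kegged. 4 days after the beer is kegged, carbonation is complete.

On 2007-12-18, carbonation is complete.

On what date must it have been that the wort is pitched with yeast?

Carbonation is complete: Dec 18, 2007.
The beer is kegged: Dec 18, 2007 − 4 days = Dec 14, 2007.
Dry-hopping is added: Dec 14, 2007 − 26 days = Nov 18, 2007.
Primary fermentation finishes: Nov 18, 2007 − 49 days = Sep 30, 2007.
The wort is pitched with yeast: Sep 30, 2007 − 19 days = Sep 11, 2007.

2007-09-11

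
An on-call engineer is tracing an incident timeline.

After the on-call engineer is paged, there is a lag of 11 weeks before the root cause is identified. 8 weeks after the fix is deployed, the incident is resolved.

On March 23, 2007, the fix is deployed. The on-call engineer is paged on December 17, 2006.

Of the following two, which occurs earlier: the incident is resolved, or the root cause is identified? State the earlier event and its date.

The root cause is identified — March 4, 2007

The fix is deployed: Mar 23, 2007.
The incident is resolved: Mar 23, 2007 + 8 weeks = May 18, 2007.
The on-call engineer is paged: Dec 17, 2006.
The root cause is identified: Dec 17, 2006 + 11 weeks = Mar 4, 2007.
Comparing: the incident is resolved on May 18, 2007 vs the root cause is identified on Mar 4, 2007. Earlier: the root cause is identified.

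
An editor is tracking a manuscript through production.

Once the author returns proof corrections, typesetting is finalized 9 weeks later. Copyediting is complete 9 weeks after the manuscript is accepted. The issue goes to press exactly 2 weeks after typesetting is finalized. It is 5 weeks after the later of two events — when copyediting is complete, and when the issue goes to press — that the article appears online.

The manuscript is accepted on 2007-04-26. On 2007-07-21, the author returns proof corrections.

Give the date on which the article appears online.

2007-11-10

The manuscript is accepted: Apr 26, 2007.
Copyediting is complete: Apr 26, 2007 + 9 weeks = Jun 28, 2007.
The author returns proof corrections: Jul 21, 2007.
Typesetting is finalized: Jul 21, 2007 + 9 weeks = Sep 22, 2007.
The issue goes to press: Sep 22, 2007 + 2 weeks = Oct 6, 2007.
Both prerequisites met — copyediting is complete (Jun 28, 2007), the issue goes to press (Oct 6, 2007); the later is Oct 6, 2007.
The article appears online: Oct 6, 2007 + 5 weeks = Nov 10, 2007.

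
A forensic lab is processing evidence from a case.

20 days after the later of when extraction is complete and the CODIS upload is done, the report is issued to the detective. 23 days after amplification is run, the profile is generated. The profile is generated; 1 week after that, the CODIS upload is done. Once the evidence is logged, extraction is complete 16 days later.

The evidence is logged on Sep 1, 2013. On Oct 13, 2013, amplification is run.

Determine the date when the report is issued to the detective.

Dec 2, 2013

The evidence is logged: Sep 1, 2013.
Extraction is complete: Sep 1, 2013 + 16 days = Sep 17, 2013.
Amplification is run: Oct 13, 2013.
The profile is generated: Oct 13, 2013 + 23 days = Nov 5, 2013.
The CODIS upload is done: Nov 5, 2013 + 1 week = Nov 12, 2013.
Both prerequisites met — extraction is complete (Sep 17, 2013), the CODIS upload is done (Nov 12, 2013); the later is Nov 12, 2013.
The report is issued to the detective: Nov 12, 2013 + 20 days = Dec 2, 2013.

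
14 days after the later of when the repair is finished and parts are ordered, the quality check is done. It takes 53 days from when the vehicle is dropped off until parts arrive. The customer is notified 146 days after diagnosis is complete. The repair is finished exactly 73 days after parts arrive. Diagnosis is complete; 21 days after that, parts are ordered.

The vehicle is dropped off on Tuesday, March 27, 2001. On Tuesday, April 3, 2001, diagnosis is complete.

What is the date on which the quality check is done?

Tuesday, August 14, 2001

The vehicle is dropped off: Mar 27, 2001.
Parts arrive: Mar 27, 2001 + 53 days = May 19, 2001.
The repair is finished: May 19, 2001 + 73 days = Jul 31, 2001.
Diagnosis is complete: Apr 3, 2001.
Parts are ordered: Apr 3, 2001 + 21 days = Apr 24, 2001.
Both prerequisites met — the repair is finished (Jul 31, 2001), parts are ordered (Apr 24, 2001); the later is Jul 31, 2001.
The quality check is done: Jul 31, 2001 + 14 days = Aug 14, 2001.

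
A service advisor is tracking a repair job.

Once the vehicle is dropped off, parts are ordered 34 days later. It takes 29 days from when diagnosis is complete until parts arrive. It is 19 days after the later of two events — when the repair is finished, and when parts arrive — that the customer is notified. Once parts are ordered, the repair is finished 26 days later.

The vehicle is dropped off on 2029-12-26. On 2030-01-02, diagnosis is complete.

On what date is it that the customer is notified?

2030-03-15

The vehicle is dropped off: Dec 26, 2029.
Parts are ordered: Dec 26, 2029 + 34 days = Jan 29, 2030.
The repair is finished: Jan 29, 2030 + 26 days = Feb 24, 2030.
Diagnosis is complete: Jan 2, 2030.
Parts arrive: Jan 2, 2030 + 29 days = Jan 31, 2030.
Both prerequisites met — the repair is finished (Feb 24, 2030), parts arrive (Jan 31, 2030); the later is Feb 24, 2030.
The customer is notified: Feb 24, 2030 + 19 days = Mar 15, 2030.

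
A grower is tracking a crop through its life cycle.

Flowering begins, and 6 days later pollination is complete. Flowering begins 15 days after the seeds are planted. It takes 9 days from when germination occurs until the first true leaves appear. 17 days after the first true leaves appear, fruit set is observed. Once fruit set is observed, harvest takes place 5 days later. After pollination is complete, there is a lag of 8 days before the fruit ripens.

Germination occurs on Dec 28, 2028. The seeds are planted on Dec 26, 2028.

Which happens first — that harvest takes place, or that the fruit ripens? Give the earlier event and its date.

The fruit ripens — Jan 24, 2029

Germination occurs: Dec 28, 2028.
The first true leaves appear: Dec 28, 2028 + 9 days = Jan 6, 2029.
Fruit set is observed: Jan 6, 2029 + 17 days = Jan 23, 2029.
Harvest takes place: Jan 23, 2029 + 5 days = Jan 28, 2029.
The seeds are planted: Dec 26, 2028.
Flowering begins: Dec 26, 2028 + 15 days = Jan 10, 2029.
Pollination is complete: Jan 10, 2029 + 6 days = Jan 16, 2029.
The fruit ripens: Jan 16, 2029 + 8 days = Jan 24, 2029.
Comparing: harvest takes place on Jan 28, 2029 vs the fruit ripens on Jan 24, 2029. Earlier: the fruit ripens.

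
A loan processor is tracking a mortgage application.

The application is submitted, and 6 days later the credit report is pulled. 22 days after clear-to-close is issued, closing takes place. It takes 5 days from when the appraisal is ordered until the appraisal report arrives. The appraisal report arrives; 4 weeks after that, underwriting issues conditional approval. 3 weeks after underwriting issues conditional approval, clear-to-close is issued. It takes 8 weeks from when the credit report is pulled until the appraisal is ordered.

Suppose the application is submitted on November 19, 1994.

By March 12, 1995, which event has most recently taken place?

The application is submitted: Nov 19, 1994.
The credit report is pulled: Nov 19, 1994 + 6 days = Nov 25, 1994.
The appraisal is ordered: Nov 25, 1994 + 8 weeks = Jan 20, 1995.
The appraisal report arrives: Jan 20, 1995 + 5 days = Jan 25, 1995.
Underwriting issues conditional approval: Jan 25, 1995 + 4 weeks = Feb 22, 1995.
Clear-to-close is issued: Feb 22, 1995 + 3 weeks = Mar 15, 1995.
Closing takes place: Mar 15, 1995 + 22 days = Apr 6, 1995.
Mar 12, 1995 falls between when underwriting issues conditional approval (Feb 22, 1995) and when clear-to-close is issued (Mar 15, 1995).

Underwriting issues conditional approval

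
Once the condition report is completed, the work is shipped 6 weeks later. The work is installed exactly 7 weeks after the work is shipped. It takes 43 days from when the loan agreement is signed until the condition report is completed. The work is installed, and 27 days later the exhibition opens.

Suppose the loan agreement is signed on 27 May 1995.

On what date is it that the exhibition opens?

4 November 1995

The loan agreement is signed: May 27, 1995.
The condition report is completed: May 27, 1995 + 43 days = Jul 9, 1995.
The work is shipped: Jul 9, 1995 + 6 weeks = Aug 20, 1995.
The work is installed: Aug 20, 1995 + 7 weeks = Oct 8, 1995.
The exhibition opens: Oct 8, 1995 + 27 days = Nov 4, 1995.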